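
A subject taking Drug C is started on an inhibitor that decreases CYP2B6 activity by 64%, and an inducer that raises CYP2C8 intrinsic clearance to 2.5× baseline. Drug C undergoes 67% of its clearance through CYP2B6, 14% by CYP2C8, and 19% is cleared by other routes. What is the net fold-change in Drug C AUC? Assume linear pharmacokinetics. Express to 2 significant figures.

The CYP2B6 pathway (67% of clearance) falls to 0.36× activity: 0.67 × 0.36 = 0.2412.
The CYP2C8 pathway (14% of clearance) rises to 2.5× activity: 0.14 × 2.5 = 0.35.
The remaining 19% of clearance is unaffected.
Relative clearance = 0.2412 + 0.35 + 0.19 = 0.7812.
Because AUC varies inversely with clearance, the combined effect is 1 / 0.7812 = 1.3.

1.3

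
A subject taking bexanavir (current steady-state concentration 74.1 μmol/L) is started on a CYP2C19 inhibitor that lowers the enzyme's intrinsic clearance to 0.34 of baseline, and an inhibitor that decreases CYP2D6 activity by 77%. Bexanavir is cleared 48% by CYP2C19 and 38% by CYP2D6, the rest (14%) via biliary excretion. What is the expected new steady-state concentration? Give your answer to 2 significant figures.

1.9 × 10² μmol/L

The CYP2C19 pathway (48% of clearance) is reduced to 0.34× activity: 0.48 × 0.34 = 0.1632.
The CYP2D6 pathway (38% of clearance) falls to 0.23× activity: 0.38 × 0.23 = 0.0874.
The remaining 14% of clearance is unaffected.
CL_new/CL_old = 0.1632 + 0.0874 + 0.14 = 0.3906.
New steady-state concentration = 74.1 / 0.3906 = 1.9 × 10² μmol/L (concentration scales inversely with clearance).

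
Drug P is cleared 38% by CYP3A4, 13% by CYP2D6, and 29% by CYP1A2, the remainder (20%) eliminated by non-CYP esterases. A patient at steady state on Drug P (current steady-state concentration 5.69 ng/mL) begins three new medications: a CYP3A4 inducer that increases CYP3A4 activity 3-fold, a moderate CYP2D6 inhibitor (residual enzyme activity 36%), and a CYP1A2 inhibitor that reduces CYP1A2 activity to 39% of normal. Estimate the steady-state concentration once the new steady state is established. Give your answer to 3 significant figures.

3.79 ng/mL

The CYP3A4 pathway (38% of clearance) rises to 3× activity: 0.38 × 3 = 1.14.
The CYP2D6 pathway (13% of clearance) drops to 0.36× activity: 0.13 × 0.36 = 0.0468.
The CYP1A2 pathway (29% of clearance) drops to 0.39× activity: 0.29 × 0.39 = 0.1131.
The remaining 20% of clearance is unaffected.
New clearance relative to baseline: 1.14 + 0.0468 + 0.1131 + 0.2 = 1.4999.
Steady-state concentration ∝ 1/CL: new value = 5.69 / 1.4999 = 3.79 ng/mL.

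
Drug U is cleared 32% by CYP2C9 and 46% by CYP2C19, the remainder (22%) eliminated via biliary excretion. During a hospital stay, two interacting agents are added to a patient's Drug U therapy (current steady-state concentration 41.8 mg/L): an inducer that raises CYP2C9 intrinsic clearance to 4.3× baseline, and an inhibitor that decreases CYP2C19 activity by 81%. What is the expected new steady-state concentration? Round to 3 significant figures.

24.8 mg/L

The CYP2C9 pathway (32% of clearance) rises to 4.3× activity: 0.32 × 4.3 = 1.376.
The CYP2C19 pathway (46% of clearance) drops to 0.19× activity: 0.46 × 0.19 = 0.0874.
Non-CYP routes (22%) are unchanged.
CL_new/CL_old = 1.376 + 0.0874 + 0.22 = 1.6834.
Steady-state concentration ∝ 1/CL: new value = 41.8 / 1.6834 = 24.8 mg/L.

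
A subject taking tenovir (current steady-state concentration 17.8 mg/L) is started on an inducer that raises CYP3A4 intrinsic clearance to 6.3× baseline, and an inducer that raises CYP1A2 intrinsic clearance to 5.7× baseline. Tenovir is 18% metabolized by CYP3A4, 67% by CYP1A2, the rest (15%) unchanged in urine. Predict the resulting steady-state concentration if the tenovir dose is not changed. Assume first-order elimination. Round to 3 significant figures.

The CYP3A4 pathway (18% of clearance) is boosted to 6.3× activity: 0.18 × 6.3 = 1.134.
The CYP1A2 pathway (67% of clearance) is boosted to 5.7× activity: 0.67 × 5.7 = 3.819.
The remaining 15% of clearance is unaffected.
Relative clearance = 1.134 + 3.819 + 0.15 = 5.103.
New steady-state concentration = 17.8 / 5.103 = 3.49 mg/L (concentration scales inversely with clearance).

3.49 mg/L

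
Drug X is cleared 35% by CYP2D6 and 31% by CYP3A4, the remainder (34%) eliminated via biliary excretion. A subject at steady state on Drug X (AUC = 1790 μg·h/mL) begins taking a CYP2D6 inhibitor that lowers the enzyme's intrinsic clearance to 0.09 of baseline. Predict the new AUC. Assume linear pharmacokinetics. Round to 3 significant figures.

The CYP2D6 pathway (35% of clearance) is reduced to 0.09× activity: 0.35 × 0.09 = 0.0315.
CYP3A4 (31%) and the residual 34% are unaffected.
Relative clearance = 0.0315 + 0.31 + 0.34 = 0.6815.
New AUC = baseline ÷ relative clearance = 1790 / 0.6815 = 2.63 × 10³ μg·h/mL.

2.63 × 10³ μg·h/mL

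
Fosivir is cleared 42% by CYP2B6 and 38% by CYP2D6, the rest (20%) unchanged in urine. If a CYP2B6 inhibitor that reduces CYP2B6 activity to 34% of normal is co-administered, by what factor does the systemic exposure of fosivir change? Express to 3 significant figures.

1.38

CYP2B6: 0.42 × 0.34 = 0.1428
CYP2D6: 0.38 (unchanged)
Other: 0.2 (unchanged)
CL_new/CL_old = 0.1428 + 0.38 + 0.2 = 0.7228.
Systemic exposure is inversely proportional to clearance, so the fold-change is 1 / 0.7228 = 1.38.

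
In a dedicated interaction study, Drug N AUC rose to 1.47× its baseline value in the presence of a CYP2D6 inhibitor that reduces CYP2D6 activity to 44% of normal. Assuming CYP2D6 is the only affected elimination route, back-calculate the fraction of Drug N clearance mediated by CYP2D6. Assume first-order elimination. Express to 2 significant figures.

CL'/CL = 1 / 1.47 = 0.6803
0.44·fm + (1 − fm) = 0.6803
fm = (0.6803 − 1) / (0.44 − 1) = 0.57

0.57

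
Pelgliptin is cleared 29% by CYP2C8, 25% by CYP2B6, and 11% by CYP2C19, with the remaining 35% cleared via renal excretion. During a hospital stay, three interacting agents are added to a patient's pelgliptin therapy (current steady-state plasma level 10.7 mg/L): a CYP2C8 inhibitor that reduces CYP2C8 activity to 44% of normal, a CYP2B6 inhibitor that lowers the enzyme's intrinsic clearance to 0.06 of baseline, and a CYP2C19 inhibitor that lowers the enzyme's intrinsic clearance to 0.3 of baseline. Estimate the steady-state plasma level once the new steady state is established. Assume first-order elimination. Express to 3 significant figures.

The CYP2C8 pathway (29% of clearance) falls to 0.44× activity: 0.29 × 0.44 = 0.1276.
The CYP2B6 pathway (25% of clearance) falls to 0.06× activity: 0.25 × 0.06 = 0.015.
The CYP2C19 pathway (11% of clearance) falls to 0.3× activity: 0.11 × 0.3 = 0.033.
The remaining 35% of clearance is unaffected.
New clearance relative to baseline: 0.1276 + 0.015 + 0.033 + 0.35 = 0.5256.
New steady-state plasma level = 10.7 / 0.5256 = 20.4 mg/L (concentration scales inversely with clearance).

20.4 mg/L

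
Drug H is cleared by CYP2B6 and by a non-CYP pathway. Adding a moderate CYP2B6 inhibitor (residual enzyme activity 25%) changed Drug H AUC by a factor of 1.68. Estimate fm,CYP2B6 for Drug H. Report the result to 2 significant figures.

0.54

Call the CYP2B6 fraction fm. After the interaction, CL_new/CL_old = fm × 0.25 + (1 − fm).
AUC ratio = 1 / (new CL fraction), so new CL fraction = 1 / 1.68 = 0.5952.
fm × 0.25 + 1 − fm = 0.5952  ⇒  fm × (0.25 − 1) = −0.4048  ⇒  fm = 0.54.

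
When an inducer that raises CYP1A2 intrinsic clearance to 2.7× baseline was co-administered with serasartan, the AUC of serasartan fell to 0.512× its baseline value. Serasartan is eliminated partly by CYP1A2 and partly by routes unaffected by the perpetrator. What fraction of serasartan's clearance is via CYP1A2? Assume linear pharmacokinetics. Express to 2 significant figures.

Call the CYP1A2 fraction fm. After the interaction, CL_new/CL_old = fm × 2.7 + (1 − fm).
AUC ratio = 1 / (new CL fraction), so new CL fraction = 1 / 0.512 = 1.953.
fm × 2.7 + 1 − fm = 1.953  ⇒  fm × (2.7 − 1) = 0.9531  ⇒  fm = 0.56.

0.56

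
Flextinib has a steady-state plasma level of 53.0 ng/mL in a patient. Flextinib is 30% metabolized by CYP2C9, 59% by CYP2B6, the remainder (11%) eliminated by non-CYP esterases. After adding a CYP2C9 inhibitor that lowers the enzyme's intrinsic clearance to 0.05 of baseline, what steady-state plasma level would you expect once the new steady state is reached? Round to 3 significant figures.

74.1 ng/mL

The CYP2C9 pathway (30% of clearance) is reduced to 0.05× activity: 0.3 × 0.05 = 0.015.
CYP2B6 (59%) and the residual 11% are unaffected.
Relative clearance = 0.015 + 0.59 + 0.11 = 0.715.
With dosing unchanged, steady-state plasma level scales as 1/CL: 53.0 / 0.715 = 74.1 ng/mL.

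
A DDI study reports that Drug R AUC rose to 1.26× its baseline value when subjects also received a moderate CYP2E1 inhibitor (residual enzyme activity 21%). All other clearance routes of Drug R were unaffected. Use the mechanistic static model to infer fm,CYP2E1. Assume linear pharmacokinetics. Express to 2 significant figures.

Let x = fm,CYP2E1. Because AUC ∝ 1/CL, relative clearance fell to 1/1.26 = 0.7937.
Setting x·0.21 + (1 − x) = 0.7937 and solving: x = (0.7937 − 1)/(0.21 − 1) = 0.26.

0.26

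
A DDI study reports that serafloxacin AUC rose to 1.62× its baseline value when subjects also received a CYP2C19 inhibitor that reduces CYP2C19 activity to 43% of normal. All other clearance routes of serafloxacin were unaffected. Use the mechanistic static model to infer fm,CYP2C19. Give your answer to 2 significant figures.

0.67

Write x for the fraction cleared via CYP2C19. The observed AUC change means clearance fell to 1/1.62 = 0.6173 of baseline.
Setting x·0.43 + (1 − x) = 0.6173 and solving: x = (0.6173 − 1)/(0.43 − 1) = 0.67.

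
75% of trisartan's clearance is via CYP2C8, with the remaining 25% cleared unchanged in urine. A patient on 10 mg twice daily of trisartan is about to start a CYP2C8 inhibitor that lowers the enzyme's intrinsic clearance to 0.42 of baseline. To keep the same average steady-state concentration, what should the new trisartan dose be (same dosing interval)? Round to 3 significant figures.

5.65 mg

The CYP2C8 pathway (75% of clearance) is reduced to 0.42× activity: 0.75 × 0.42 = 0.315.
The remaining 25% of clearance is unaffected.
New clearance relative to baseline: 0.315 + 0.25 = 0.565.
Exposure is unchanged when dose changes in proportion to clearance. New dose = 10 mg × 0.565 = 5.65 mg.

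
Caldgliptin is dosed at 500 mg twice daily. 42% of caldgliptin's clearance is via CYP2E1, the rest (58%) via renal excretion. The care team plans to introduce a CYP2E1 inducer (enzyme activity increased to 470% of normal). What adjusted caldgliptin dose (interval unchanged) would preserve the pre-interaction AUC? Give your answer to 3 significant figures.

The CYP2E1 pathway (42% of clearance) is boosted to 4.7× activity: 0.42 × 4.7 = 1.974.
The remaining 58% of clearance is unaffected.
Relative clearance = 1.974 + 0.58 = 2.554.
To maintain the same steady-state level, dose must scale with clearance: new dose = 500 × 2.554 = 1.28 × 10³ mg.

1.28 × 10³ mg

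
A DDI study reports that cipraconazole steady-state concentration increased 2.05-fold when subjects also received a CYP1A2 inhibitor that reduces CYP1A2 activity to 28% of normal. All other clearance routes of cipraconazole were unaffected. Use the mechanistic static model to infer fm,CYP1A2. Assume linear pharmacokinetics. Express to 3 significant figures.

Let x = fm,CYP1A2. Because steady-state concentration ∝ 1/CL, relative clearance fell to 1/2.05 = 0.4878.
Only the CYP1A2 route changed, so 0.4878 = x·0.28 + (1 − x), giving x = 0.711.

0.711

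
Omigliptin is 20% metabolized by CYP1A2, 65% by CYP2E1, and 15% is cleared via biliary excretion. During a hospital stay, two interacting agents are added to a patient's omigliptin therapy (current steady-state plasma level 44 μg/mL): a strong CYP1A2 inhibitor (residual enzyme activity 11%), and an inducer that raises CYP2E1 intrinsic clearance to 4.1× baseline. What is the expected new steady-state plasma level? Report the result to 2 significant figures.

16 μg/mL

CYP1A2: 0.2 × 0.11 = 0.022
CYP2E1: 0.65 × 4.1 = 2.665
Other: 0.15 (unchanged)
Relative clearance = 0.022 + 2.665 + 0.15 = 2.837.
New steady-state plasma level = 44 / 2.837 = 16 μg/mL (concentration scales inversely with clearance).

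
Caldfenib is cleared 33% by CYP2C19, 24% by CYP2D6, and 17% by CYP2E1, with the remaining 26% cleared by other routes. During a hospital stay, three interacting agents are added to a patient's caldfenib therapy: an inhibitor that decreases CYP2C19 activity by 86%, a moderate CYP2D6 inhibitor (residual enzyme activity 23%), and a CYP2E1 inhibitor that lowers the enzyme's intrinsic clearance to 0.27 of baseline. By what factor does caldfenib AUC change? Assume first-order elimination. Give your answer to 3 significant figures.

2.46

The CYP2C19 pathway (33% of clearance) is reduced to 0.14× activity: 0.33 × 0.14 = 0.0462.
The CYP2D6 pathway (24% of clearance) is reduced to 0.23× activity: 0.24 × 0.23 = 0.0552.
The CYP2E1 pathway (17% of clearance) drops to 0.27× activity: 0.17 × 0.27 = 0.0459.
The remaining 26% of clearance is unaffected.
New clearance relative to baseline: 0.0462 + 0.0552 + 0.0459 + 0.26 = 0.4073.
Net AUC ratio = 1 / 0.4073 = 2.46.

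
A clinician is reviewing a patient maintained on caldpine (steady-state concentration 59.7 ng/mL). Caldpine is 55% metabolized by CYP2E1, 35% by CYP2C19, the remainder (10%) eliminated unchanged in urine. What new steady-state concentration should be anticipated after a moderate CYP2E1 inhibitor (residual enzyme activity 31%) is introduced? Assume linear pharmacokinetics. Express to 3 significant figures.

96.2 ng/mL

CYP2E1: 0.55 × 0.31 = 0.1705
CYP2C19: 0.35 (unchanged)
Other: 0.1 (unchanged)
CL_new/CL_old = 0.1705 + 0.35 + 0.1 = 0.6205.
New steady-state concentration = baseline ÷ relative clearance = 59.7 / 0.6205 = 96.2 ng/mL.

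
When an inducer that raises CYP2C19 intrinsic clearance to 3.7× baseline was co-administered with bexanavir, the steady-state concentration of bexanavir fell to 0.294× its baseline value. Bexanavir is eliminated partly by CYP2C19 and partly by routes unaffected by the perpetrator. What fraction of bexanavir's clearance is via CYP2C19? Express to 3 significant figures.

Let fm be the CYP2C19 fraction. New clearance relative to baseline = fm × 3.7 + (1 − fm).
Steady-state concentration ratio = 1 / (new CL fraction), so new CL fraction = 1 / 0.294 = 3.401.
fm × 3.7 + 1 − fm = 3.401  ⇒  fm × (3.7 − 1) = 2.401  ⇒  fm = 0.889.

0.889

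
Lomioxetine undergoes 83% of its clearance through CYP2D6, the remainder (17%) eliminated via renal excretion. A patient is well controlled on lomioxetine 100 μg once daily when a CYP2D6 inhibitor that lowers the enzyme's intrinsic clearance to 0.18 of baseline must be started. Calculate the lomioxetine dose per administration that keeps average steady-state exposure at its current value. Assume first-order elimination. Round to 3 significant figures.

The CYP2D6 pathway (83% of clearance) is reduced to 0.18× activity: 0.83 × 0.18 = 0.1494.
The remaining 17% of clearance is unaffected.
New clearance relative to baseline: 0.1494 + 0.17 = 0.3194.
To maintain the same steady-state level, dose must scale with clearance: new dose = 100 × 0.3194 = 31.9 μg.

31.9 μg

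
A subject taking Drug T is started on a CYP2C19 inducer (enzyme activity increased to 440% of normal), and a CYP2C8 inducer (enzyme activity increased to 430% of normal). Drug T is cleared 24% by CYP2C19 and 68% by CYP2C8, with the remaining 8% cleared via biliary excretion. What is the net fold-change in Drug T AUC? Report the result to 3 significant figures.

CYP2C19: 0.24 × 4.4 = 1.056
CYP2C8: 0.68 × 4.3 = 2.924
Other: 0.08 (unchanged)
CL_new/CL_old = 1.056 + 2.924 + 0.08 = 4.06.
Because AUC varies inversely with clearance, the combined effect is 1 / 4.06 = 0.246.

0.246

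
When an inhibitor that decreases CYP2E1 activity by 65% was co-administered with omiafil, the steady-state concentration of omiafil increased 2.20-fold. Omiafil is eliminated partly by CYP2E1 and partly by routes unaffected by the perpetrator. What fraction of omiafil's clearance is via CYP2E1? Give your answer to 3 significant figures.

0.839

Let x = fm,CYP2E1. Because steady-state concentration ∝ 1/CL, relative clearance fell to 1/2.20 = 0.4545.
Setting x·0.35 + (1 − x) = 0.4545 and solving: x = (0.4545 − 1)/(0.35 − 1) = 0.839.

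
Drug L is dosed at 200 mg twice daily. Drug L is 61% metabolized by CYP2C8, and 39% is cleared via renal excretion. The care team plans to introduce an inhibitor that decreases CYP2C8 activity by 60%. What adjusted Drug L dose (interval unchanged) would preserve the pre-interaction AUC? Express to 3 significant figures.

127 mg

The CYP2C8 pathway (61% of clearance) is reduced to 0.4× activity: 0.61 × 0.4 = 0.244.
Non-CYP routes (39%) are unchanged.
New clearance relative to baseline: 0.244 + 0.39 = 0.634.
Exposure is unchanged when dose changes in proportion to clearance. New dose = 200 mg × 0.634 = 127 mg.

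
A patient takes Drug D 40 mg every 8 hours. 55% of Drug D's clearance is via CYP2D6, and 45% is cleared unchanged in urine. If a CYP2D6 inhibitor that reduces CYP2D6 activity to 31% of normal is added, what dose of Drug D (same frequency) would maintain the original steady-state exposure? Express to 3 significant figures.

The CYP2D6 pathway (55% of clearance) drops to 0.31× activity: 0.55 × 0.31 = 0.1705.
Non-CYP routes (45%) are unchanged.
New clearance relative to baseline: 0.1705 + 0.45 = 0.6205.
Css,avg = (dose rate)/CL, so holding Css fixed requires dose ∝ CL: 40 × 0.6205 = 24.8 mg.

24.8 mg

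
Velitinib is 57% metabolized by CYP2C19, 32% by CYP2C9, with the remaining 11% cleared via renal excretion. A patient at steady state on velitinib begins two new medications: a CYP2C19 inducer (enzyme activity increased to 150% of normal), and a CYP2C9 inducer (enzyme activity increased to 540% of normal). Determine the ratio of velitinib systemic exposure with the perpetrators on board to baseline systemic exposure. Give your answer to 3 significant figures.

0.371

The CYP2C19 pathway (57% of clearance) is boosted to 1.5× activity: 0.57 × 1.5 = 0.855.
The CYP2C9 pathway (32% of clearance) is boosted to 5.4× activity: 0.32 × 5.4 = 1.728.
Non-CYP routes (11%) are unchanged.
CL_new/CL_old = 0.855 + 1.728 + 0.11 = 2.693.
Net systemic exposure ratio = 1 / 2.693 = 0.371.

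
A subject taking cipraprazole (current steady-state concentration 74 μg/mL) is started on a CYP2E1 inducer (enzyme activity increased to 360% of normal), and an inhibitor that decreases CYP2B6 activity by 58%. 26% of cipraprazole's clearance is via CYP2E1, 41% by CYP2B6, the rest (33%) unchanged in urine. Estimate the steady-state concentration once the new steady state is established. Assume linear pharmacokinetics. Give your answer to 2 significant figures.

51 μg/mL

The CYP2E1 pathway (26% of clearance) rises to 3.6× activity: 0.26 × 3.6 = 0.936.
The CYP2B6 pathway (41% of clearance) falls to 0.42× activity: 0.41 × 0.42 = 0.1722.
The remaining 33% of clearance is unaffected.
New clearance relative to baseline: 0.936 + 0.1722 + 0.33 = 1.4382.
Steady-state concentration ∝ 1/CL: new value = 74 / 1.4382 = 51 μg/mL.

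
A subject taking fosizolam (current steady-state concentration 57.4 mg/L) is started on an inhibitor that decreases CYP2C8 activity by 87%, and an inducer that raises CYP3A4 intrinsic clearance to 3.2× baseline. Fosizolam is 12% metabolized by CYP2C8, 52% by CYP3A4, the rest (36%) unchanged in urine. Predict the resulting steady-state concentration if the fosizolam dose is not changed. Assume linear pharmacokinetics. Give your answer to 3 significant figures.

CYP2C8: 0.12 × 0.13 = 0.0156
CYP3A4: 0.52 × 3.2 = 1.664
Other: 0.36 (unchanged)
CL_new/CL_old = 0.0156 + 1.664 + 0.36 = 2.0396.
New steady-state concentration = 57.4 / 2.0396 = 28.1 mg/L (concentration scales inversely with clearance).

28.1 mg/L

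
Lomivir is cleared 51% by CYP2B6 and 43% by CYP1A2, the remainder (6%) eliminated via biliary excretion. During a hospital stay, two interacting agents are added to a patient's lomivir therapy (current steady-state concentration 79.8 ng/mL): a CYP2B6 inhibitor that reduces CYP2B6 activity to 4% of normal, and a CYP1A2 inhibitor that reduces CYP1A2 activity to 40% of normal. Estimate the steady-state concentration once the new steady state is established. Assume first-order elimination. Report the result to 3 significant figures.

316 ng/mL

The CYP2B6 pathway (51% of clearance) is reduced to 0.04× activity: 0.51 × 0.04 = 0.0204.
The CYP1A2 pathway (43% of clearance) is reduced to 0.4× activity: 0.43 × 0.4 = 0.172.
Non-CYP routes (6%) are unchanged.
New clearance relative to baseline: 0.0204 + 0.172 + 0.06 = 0.2524.
New steady-state concentration = 79.8 / 0.2524 = 316 ng/mL (concentration scales inversely with clearance).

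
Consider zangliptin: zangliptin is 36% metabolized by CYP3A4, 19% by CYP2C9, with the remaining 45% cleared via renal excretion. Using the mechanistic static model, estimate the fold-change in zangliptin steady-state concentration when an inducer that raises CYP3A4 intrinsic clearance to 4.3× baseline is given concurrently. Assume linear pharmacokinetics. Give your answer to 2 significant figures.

CYP3A4: 0.36 × 4.3 = 1.548
CYP2C9: 0.19 (unchanged)
Other: 0.45 (unchanged)
New clearance relative to baseline: 1.548 + 0.19 + 0.45 = 2.188.
Steady-state concentration ratio = CL_old/CL_new = 1 / 2.188 = 0.46.

0.46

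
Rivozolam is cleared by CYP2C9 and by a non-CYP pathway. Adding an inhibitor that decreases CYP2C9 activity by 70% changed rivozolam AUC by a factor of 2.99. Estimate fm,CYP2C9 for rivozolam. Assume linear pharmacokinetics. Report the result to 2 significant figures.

0.95

CL'/CL = 1 / 2.99 = 0.3344
0.3·fm + (1 − fm) = 0.3344
fm = (0.3344 − 1) / (0.3 − 1) = 0.95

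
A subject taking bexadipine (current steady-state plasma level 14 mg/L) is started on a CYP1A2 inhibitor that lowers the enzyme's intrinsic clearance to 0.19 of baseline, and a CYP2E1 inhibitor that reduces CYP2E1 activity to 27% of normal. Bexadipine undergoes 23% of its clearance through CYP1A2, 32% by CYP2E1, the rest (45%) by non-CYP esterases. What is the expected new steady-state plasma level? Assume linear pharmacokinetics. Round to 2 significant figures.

CYP1A2: 0.23 × 0.19 = 0.0437
CYP2E1: 0.32 × 0.27 = 0.0864
Other: 0.45 (unchanged)
New clearance relative to baseline: 0.0437 + 0.0864 + 0.45 = 0.5801.
Steady-state plasma level ∝ 1/CL: new value = 14 / 0.5801 = 24 mg/L.

24 mg/L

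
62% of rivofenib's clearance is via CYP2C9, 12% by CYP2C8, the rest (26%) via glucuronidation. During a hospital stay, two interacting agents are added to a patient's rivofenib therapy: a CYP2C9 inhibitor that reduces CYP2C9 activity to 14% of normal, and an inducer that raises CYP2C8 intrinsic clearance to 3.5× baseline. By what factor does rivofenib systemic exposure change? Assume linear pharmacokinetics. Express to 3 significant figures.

1.30

The CYP2C9 pathway (62% of clearance) drops to 0.14× activity: 0.62 × 0.14 = 0.0868.
The CYP2C8 pathway (12% of clearance) increases to 3.5× activity: 0.12 × 3.5 = 0.42.
Non-CYP routes (26%) are unchanged.
New clearance relative to baseline: 0.0868 + 0.42 + 0.26 = 0.7668.
Systemic exposure ∝ 1/CL: fold-change = 1 / 0.7668 = 1.30.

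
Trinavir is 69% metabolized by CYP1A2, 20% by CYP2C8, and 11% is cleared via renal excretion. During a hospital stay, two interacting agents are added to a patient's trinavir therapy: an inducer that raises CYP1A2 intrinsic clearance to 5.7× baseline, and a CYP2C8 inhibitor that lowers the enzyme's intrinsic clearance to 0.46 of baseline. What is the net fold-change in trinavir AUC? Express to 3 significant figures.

0.242

CYP1A2: 0.69 × 5.7 = 3.933
CYP2C8: 0.2 × 0.46 = 0.092
Other: 0.11 (unchanged)
Relative clearance = 3.933 + 0.092 + 0.11 = 4.135.
Net AUC ratio = 1 / 4.135 = 0.242.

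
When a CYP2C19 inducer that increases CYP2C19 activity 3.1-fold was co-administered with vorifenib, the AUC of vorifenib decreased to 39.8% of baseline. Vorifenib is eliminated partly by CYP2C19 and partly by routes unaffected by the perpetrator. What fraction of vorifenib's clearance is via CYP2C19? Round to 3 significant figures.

0.720

Write x for the fraction cleared via CYP2C19. The observed AUC change means clearance rose to 1/0.398 = 2.513 of baseline.
Only the CYP2C19 route changed, so 2.513 = x·3.1 + (1 − x), giving x = 0.720.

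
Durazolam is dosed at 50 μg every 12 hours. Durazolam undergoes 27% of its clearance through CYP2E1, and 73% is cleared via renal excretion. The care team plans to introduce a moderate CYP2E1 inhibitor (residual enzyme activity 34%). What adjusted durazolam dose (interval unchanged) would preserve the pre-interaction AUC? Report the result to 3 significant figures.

41.1 μg

The CYP2E1 pathway (27% of clearance) is reduced to 0.34× activity: 0.27 × 0.34 = 0.0918.
The remaining 73% of clearance is unaffected.
Relative clearance = 0.0918 + 0.73 = 0.8218.
Exposure is unchanged when dose changes in proportion to clearance. New dose = 50 μg × 0.8218 = 41.1 μg.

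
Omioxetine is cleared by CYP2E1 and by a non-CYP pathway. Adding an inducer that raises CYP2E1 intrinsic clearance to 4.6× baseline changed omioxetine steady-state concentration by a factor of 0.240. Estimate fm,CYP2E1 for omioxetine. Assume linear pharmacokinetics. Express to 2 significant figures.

0.88

Let fm be the CYP2E1 fraction. New clearance relative to baseline = fm × 4.6 + (1 − fm).
Steady-state concentration ratio = 1 / (new CL fraction), so new CL fraction = 1 / 0.240 = 4.167.
fm × 4.6 + 1 − fm = 4.167  ⇒  fm × (4.6 − 1) = 3.167  ⇒  fm = 0.88.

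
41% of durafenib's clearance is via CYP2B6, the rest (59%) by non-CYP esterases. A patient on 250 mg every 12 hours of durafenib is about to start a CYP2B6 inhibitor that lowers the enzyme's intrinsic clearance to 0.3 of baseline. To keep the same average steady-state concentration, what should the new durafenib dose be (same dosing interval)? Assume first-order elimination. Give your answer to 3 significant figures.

The CYP2B6 pathway (41% of clearance) drops to 0.3× activity: 0.41 × 0.3 = 0.123.
The remaining 59% of clearance is unaffected.
New clearance relative to baseline: 0.123 + 0.59 = 0.713.
Exposure is unchanged when dose changes in proportion to clearance. New dose = 250 mg × 0.713 = 178 mg.

178 mg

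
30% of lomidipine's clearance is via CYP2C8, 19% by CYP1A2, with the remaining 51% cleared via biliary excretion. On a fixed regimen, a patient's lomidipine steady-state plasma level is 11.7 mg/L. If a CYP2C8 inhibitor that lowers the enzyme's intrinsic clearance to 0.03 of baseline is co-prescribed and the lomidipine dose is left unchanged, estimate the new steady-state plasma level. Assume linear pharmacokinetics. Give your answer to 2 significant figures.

The CYP2C8 pathway (30% of clearance) drops to 0.03× activity: 0.3 × 0.03 = 0.009.
CYP1A2 (19%) and the residual 51% are unaffected.
Relative clearance = 0.009 + 0.19 + 0.51 = 0.709.
With dosing unchanged, steady-state plasma level scales as 1/CL: 11.7 / 0.709 = 17 mg/L.

17 mg/L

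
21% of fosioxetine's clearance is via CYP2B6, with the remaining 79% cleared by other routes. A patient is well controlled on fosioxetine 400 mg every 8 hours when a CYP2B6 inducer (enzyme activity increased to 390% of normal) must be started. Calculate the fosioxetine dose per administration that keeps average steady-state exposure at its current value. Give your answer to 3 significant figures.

644 mg

The CYP2B6 pathway (21% of clearance) increases to 3.9× activity: 0.21 × 3.9 = 0.819.
Non-CYP routes (79%) are unchanged.
Relative clearance = 0.819 + 0.79 = 1.609.
Css,avg = (dose rate)/CL, so holding Css fixed requires dose ∝ CL: 400 × 1.609 = 644 mg.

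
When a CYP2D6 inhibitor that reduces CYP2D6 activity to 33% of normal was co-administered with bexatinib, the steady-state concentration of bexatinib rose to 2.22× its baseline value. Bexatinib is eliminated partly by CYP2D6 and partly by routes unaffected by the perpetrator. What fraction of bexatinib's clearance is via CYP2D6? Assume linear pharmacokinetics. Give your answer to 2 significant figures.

Let x = fm,CYP2D6. Because steady-state concentration ∝ 1/CL, relative clearance fell to 1/2.22 = 0.4505.
Only the CYP2D6 route changed, so 0.4505 = x·0.33 + (1 − x), giving x = 0.82.

0.82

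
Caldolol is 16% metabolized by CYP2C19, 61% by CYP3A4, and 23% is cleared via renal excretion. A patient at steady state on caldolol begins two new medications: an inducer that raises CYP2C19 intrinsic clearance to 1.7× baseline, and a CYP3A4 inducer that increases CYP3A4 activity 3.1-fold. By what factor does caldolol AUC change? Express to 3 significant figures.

0.418

CYP2C19: 0.16 × 1.7 = 0.272
CYP3A4: 0.61 × 3.1 = 1.891
Other: 0.23 (unchanged)
New clearance relative to baseline: 0.272 + 1.891 + 0.23 = 2.393.
AUC ∝ 1/CL: fold-change = 1 / 2.393 = 0.418.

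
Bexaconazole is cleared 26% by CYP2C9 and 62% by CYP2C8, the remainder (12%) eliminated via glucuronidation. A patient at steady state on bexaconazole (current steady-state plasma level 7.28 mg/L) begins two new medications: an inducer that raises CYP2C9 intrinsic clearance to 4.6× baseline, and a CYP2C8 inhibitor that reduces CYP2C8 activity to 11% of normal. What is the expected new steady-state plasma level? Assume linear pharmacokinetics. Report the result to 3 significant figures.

5.26 mg/L

The CYP2C9 pathway (26% of clearance) increases to 4.6× activity: 0.26 × 4.6 = 1.196.
The CYP2C8 pathway (62% of clearance) is reduced to 0.11× activity: 0.62 × 0.11 = 0.0682.
The remaining 12% of clearance is unaffected.
Relative clearance = 1.196 + 0.0682 + 0.12 = 1.3842.
Dividing the baseline by the relative clearance: 7.28 / 1.3842 = 5.26 mg/L.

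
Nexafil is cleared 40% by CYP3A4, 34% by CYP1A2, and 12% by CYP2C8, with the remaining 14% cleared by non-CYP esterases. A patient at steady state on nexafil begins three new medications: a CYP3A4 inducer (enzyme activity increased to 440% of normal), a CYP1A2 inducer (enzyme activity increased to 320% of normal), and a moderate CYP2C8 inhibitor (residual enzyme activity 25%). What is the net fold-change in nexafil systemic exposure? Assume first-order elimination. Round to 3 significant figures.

CYP3A4: 0.4 × 4.4 = 1.76
CYP1A2: 0.34 × 3.2 = 1.088
CYP2C8: 0.12 × 0.25 = 0.03
Other: 0.14 (unchanged)
CL_new/CL_old = 1.76 + 1.088 + 0.03 + 0.14 = 3.018.
Systemic exposure ∝ 1/CL: fold-change = 1 / 3.018 = 0.331.

0.331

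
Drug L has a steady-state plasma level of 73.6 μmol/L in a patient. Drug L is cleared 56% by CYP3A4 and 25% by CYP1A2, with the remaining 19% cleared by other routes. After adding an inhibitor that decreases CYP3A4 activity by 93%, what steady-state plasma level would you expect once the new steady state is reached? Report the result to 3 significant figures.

The CYP3A4 pathway (56% of clearance) falls to 0.07× activity: 0.56 × 0.07 = 0.0392.
CYP1A2 (25%) and the residual 19% are unaffected.
New clearance relative to baseline: 0.0392 + 0.25 + 0.19 = 0.4792.
New steady-state plasma level = baseline ÷ relative clearance = 73.6 / 0.4792 = 154 μmol/L.

154 μmol/L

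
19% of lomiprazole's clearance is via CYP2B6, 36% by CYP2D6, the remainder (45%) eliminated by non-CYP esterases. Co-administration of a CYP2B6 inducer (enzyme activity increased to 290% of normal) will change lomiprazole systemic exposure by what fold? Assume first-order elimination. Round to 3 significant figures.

The CYP2B6 pathway (19% of clearance) is boosted to 2.9× activity: 0.19 × 2.9 = 0.551.
CYP2D6 (36%) and the residual 45% are unaffected.
CL_new/CL_old = 0.551 + 0.36 + 0.45 = 1.361.
Since systemic exposure ∝ 1/CL, the ratio is 1 / 1.361 = 0.735.

0.735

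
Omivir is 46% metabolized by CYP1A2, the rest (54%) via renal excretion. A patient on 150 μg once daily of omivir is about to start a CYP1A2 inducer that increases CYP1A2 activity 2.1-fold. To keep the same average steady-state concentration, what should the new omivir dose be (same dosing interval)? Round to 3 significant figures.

226 μg

CYP1A2: 0.46 × 2.1 = 0.966
Other: 0.54 (unchanged)
Relative clearance = 0.966 + 0.54 = 1.506.
Exposure is unchanged when dose changes in proportion to clearance. New dose = 150 μg × 1.506 = 226 μg.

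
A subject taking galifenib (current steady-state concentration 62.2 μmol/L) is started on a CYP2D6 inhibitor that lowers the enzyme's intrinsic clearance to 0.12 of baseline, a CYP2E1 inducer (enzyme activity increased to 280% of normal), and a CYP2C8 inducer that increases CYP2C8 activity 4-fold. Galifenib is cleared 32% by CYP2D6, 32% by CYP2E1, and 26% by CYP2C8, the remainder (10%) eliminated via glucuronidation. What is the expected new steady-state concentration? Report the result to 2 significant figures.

30 μmol/L

The CYP2D6 pathway (32% of clearance) falls to 0.12× activity: 0.32 × 0.12 = 0.0384.
The CYP2E1 pathway (32% of clearance) increases to 2.8× activity: 0.32 × 2.8 = 0.896.
The CYP2C8 pathway (26% of clearance) rises to 4× activity: 0.26 × 4 = 1.04.
Non-CYP routes (10%) are unchanged.
Relative clearance = 0.0384 + 0.896 + 1.04 + 0.1 = 2.0744.
Steady-state concentration ∝ 1/CL: new value = 62.2 / 2.0744 = 30 μmol/L.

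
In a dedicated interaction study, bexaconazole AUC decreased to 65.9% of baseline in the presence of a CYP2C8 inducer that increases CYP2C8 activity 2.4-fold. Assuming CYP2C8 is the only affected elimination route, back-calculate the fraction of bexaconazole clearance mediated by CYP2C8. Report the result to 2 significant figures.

Write x for the fraction cleared via CYP2C8. The observed AUC change means clearance rose to 1/0.659 = 1.517 of baseline.
Only the CYP2C8 route changed, so 1.517 = x·2.4 + (1 − x), giving x = 0.37.

0.37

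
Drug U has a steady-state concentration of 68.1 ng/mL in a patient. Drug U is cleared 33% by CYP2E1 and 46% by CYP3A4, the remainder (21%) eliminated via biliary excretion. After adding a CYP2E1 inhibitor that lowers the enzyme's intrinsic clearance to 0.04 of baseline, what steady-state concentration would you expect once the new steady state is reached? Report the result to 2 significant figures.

CYP2E1: 0.33 × 0.04 = 0.0132
CYP3A4: 0.46 (unchanged)
Other: 0.21 (unchanged)
Relative clearance = 0.0132 + 0.46 + 0.21 = 0.6832.
Steady-state concentration ∝ 1/CL, so new value = 68.1 / 0.6832 = 1.0 × 10² ng/mL.

1.0 × 10² ng/mL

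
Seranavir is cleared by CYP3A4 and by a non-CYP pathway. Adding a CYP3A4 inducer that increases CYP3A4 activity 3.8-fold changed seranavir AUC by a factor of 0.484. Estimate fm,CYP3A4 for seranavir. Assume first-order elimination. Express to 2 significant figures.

0.38

Write x for the fraction cleared via CYP3A4. The observed AUC change means clearance rose to 1/0.484 = 2.066 of baseline.
Setting x·3.8 + (1 − x) = 2.066 and solving: x = (2.066 − 1)/(3.8 − 1) = 0.38.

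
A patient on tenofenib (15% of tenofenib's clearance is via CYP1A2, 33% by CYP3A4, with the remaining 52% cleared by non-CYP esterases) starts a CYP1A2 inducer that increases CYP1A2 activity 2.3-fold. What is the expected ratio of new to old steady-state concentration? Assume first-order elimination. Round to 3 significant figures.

0.837

The CYP1A2 pathway (15% of clearance) is boosted to 2.3× activity: 0.15 × 2.3 = 0.345.
CYP3A4 (33%) and the residual 52% are unaffected.
CL_new/CL_old = 0.345 + 0.33 + 0.52 = 1.195.
Since steady-state concentration ∝ 1/CL, the ratio is 1 / 1.195 = 0.837.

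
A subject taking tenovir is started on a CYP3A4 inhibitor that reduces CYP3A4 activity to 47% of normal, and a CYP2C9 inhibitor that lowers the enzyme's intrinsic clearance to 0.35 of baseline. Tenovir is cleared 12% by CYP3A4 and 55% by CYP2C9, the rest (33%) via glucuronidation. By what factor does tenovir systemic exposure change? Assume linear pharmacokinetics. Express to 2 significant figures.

The CYP3A4 pathway (12% of clearance) drops to 0.47× activity: 0.12 × 0.47 = 0.0564.
The CYP2C9 pathway (55% of clearance) falls to 0.35× activity: 0.55 × 0.35 = 0.1925.
Non-CYP routes (33%) are unchanged.
New clearance relative to baseline: 0.0564 + 0.1925 + 0.33 = 0.5789.
Because systemic exposure varies inversely with clearance, the combined effect is 1 / 0.5789 = 1.7.

1.7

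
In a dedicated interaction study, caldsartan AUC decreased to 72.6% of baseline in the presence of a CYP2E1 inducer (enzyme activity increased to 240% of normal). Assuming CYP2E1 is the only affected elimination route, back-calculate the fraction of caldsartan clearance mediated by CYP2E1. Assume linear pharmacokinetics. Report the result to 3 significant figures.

0.270

CL'/CL = 1 / 0.726 = 1.377
2.4·fm + (1 − fm) = 1.377
fm = (1.377 − 1) / (2.4 − 1) = 0.270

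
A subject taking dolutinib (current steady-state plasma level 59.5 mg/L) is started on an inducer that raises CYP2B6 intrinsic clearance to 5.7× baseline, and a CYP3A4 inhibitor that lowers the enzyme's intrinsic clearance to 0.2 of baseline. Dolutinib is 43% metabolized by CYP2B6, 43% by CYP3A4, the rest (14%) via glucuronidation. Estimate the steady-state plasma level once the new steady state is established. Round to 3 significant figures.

CYP2B6: 0.43 × 5.7 = 2.451
CYP3A4: 0.43 × 0.2 = 0.086
Other: 0.14 (unchanged)
CL_new/CL_old = 2.451 + 0.086 + 0.14 = 2.677.
Steady-state plasma level ∝ 1/CL: new value = 59.5 / 2.677 = 22.2 mg/L.

22.2 mg/L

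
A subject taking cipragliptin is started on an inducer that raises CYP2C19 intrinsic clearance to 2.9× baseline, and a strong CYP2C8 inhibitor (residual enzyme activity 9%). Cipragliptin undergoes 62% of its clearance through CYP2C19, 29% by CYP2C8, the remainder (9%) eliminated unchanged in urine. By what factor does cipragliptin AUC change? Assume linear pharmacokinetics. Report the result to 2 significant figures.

0.52

The CYP2C19 pathway (62% of clearance) rises to 2.9× activity: 0.62 × 2.9 = 1.798.
The CYP2C8 pathway (29% of clearance) falls to 0.09× activity: 0.29 × 0.09 = 0.0261.
Non-CYP routes (9%) are unchanged.
CL_new/CL_old = 1.798 + 0.0261 + 0.09 = 1.9141.
AUC ∝ 1/CL: fold-change = 1 / 1.9141 = 0.52.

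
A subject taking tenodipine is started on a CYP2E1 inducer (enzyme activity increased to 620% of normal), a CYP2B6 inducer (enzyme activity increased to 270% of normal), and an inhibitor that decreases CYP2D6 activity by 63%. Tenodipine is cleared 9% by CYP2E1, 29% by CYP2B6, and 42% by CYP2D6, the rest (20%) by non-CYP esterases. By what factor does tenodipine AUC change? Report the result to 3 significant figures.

The CYP2E1 pathway (9% of clearance) is boosted to 6.2× activity: 0.09 × 6.2 = 0.558.
The CYP2B6 pathway (29% of clearance) rises to 2.7× activity: 0.29 × 2.7 = 0.783.
The CYP2D6 pathway (42% of clearance) drops to 0.37× activity: 0.42 × 0.37 = 0.1554.
Non-CYP routes (20%) are unchanged.
Relative clearance = 0.558 + 0.783 + 0.1554 + 0.2 = 1.6964.
AUC ∝ 1/CL: fold-change = 1 / 1.6964 = 0.589.

0.589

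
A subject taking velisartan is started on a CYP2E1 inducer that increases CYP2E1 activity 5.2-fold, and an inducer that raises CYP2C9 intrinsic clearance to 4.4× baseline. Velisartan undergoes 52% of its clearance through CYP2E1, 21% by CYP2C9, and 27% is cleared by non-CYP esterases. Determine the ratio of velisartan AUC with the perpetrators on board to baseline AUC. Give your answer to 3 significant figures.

The CYP2E1 pathway (52% of clearance) is boosted to 5.2× activity: 0.52 × 5.2 = 2.704.
The CYP2C9 pathway (21% of clearance) is boosted to 4.4× activity: 0.21 × 4.4 = 0.924.
The remaining 27% of clearance is unaffected.
CL_new/CL_old = 2.704 + 0.924 + 0.27 = 3.898.
Because AUC varies inversely with clearance, the combined effect is 1 / 3.898 = 0.257.

0.257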